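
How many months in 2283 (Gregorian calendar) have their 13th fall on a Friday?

2

Check the 13th of each month of 2283: Jan 13: Sat, Feb 13: Tue, Mar 13: Tue, Apr 13: Fri, May 13: Sun, Jun 13: Wed, Jul 13: Fri, Aug 13: Mon, Sep 13: Thu, Oct 13: Sat, Nov 13: Tue, Dec 13: Thu.
Friday occurs in April, July — 2 months.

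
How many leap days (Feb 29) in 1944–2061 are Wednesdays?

Leap years in 1944–2061: 30 of them.
Feb 29 weekday advances by 5 (mod 7) from one leap year to the next four years later (or differs when a century non-leap intervenes).
Leap-day weekdays: 1944:Tue 1948:Sun 1952:Fri 1956:Wed✓ 1960:Mon 1964:Sat 1968:Thu 1972:Tue 1976:Sun 1980:Fri 1984:Wed✓ 1988:Mon 1992:Sat …(4 more)… 2012:Wed✓ 2016:Mon 2020:Sat 2024:Thu 2028:Tue 2032:Sun 2036:Fri 2040:Wed✓ 2044:Mon 2048:Sat 2052:Thu 2056:Tue 2060:Sun
Wednesday: 1956, 1984, 2012, 2040 → 4.

4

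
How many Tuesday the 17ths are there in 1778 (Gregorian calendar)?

Check the 17th of each month of 1778: Jan 17: Sat, Feb 17: Tue, Mar 17: Tue, Apr 17: Fri, May 17: Sun, Jun 17: Wed, Jul 17: Fri, Aug 17: Mon, Sep 17: Thu, Oct 17: Sat, Nov 17: Tue, Dec 17: Thu.
Tuesday occurs in February, March, November — 3 months.

3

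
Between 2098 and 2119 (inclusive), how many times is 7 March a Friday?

3

Track 7 March's weekday year by year (advancing +1, or +2 across a Feb 29):
  2098: Fri ✓  2099: Sat (+1)  2100: Sun (+1)  2101: Mon (+1)  2102: Tue (+1)
  2103: Wed (+1)  2104: Fri (+2) ✓  2105: Sat (+1)  2106: Sun (+1)  2107: Mon (+1)
  2108: Wed (+2)  2109: Thu (+1)  2110: Fri (+1) ✓  2111: Sat (+1)  2112: Mon (+2)
  2113: Tue (+1)  2114: Wed (+1)  2115: Thu (+1)  2116: Sat (+2)  2117: Sun (+1)
  2118: Mon (+1)  2119: Tue (+1)
Friday years: 2098, 2104, 2110 — 3 in total.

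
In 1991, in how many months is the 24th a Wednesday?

2

Check the 24th of each month of 1991: Jan 24: Thu, Feb 24: Sun, Mar 24: Sun, Apr 24: Wed, May 24: Fri, Jun 24: Mon, Jul 24: Wed, Aug 24: Sat, Sep 24: Tue, Oct 24: Thu, Nov 24: Sun, Dec 24: Tue.
Wednesday occurs in April, July — 2 months.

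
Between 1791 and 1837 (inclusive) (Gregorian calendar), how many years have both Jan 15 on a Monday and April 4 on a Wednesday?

4

Check each year's weekday for Jan 15 and April 4:
  1791: Sat/Mon  1792: Sun/Wed  1793: Tue/Thu  1794: Wed/Fri  1795: Thu/Sat  1796: Fri/Mon  1797: Sun/Tue  1798: Mon/Wed ✓  1799: Tue/Thu  1800: Wed/Fri  1801: Thu/Sat  1802: Fri/Sun  1803: Sat/Mon  1804: Sun/Wed  …(19 more)…  1824: Thu/Sun  1825: Sat/Mon  1826: Sun/Tue  1827: Mon/Wed ✓  1828: Tue/Fri  1829: Thu/Sat  1830: Fri/Sun  1831: Sat/Mon  1832: Sun/Wed  1833: Tue/Thu  1834: Wed/Fri  1835: Thu/Sat  1836: Fri/Mon  1837: Sun/Tue
Both conditions hold in: 1798, 1810, 1821, 1827 — 4.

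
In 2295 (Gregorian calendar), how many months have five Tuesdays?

A month of length L has five Tuesdays iff its first Tuesday is on day ≤ L−28 (so day 1–3 in a 31-day month, 1–2 in a 30-day month, day 1 in a leap February).
Checking each month of 2295: Jan starts Tue (31d) ✓; Feb starts Fri (28d); Mar starts Fri (31d); Apr starts Mon (30d) ✓; May starts Wed (31d); Jun starts Sat (30d); Jul starts Mon (31d) ✓; Aug starts Thu (31d); Sep starts Sun (30d); Oct starts Tue (31d) ✓; Nov starts Fri (30d); Dec starts Sun (31d) ✓.
Five-Tuesday months: January, April, July, October, December → 5.

5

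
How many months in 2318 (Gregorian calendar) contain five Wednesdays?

A month of length L has five Wednesdays iff its first Wednesday is on day ≤ L−28 (so day 1–3 in a 31-day month, 1–2 in a 30-day month, day 1 in a leap February).
Checking each month of 2318: Jan starts Tue (31d) ✓; Feb starts Fri (28d); Mar starts Fri (31d); Apr starts Mon (30d); May starts Wed (31d) ✓; Jun starts Sat (30d); Jul starts Mon (31d) ✓; Aug starts Thu (31d); Sep starts Sun (30d); Oct starts Tue (31d) ✓; Nov starts Fri (30d); Dec starts Sun (31d).
Five-Wednesday months: January, May, July, October → 4.

4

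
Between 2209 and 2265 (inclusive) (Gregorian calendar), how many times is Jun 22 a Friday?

8

Track Jun 22's weekday year by year (advancing +1, or +2 across a Feb 29):
  2209: Thu  2210: Fri (+1) ✓  2211: Sat (+1)  2212: Mon (+2)  2213: Tue (+1)
  2214: Wed (+1)  2215: Thu (+1)  2216: Sat (+2)  2217: Sun (+1)  2218: Mon (+1)
  2219: Tue (+1)  2220: Thu (+2)  2221: Fri (+1) ✓  2222: Sat (+1)  … (29 more years) …
  2252: Tue (+2)  2253: Wed (+1)  2254: Thu (+1)  2255: Fri (+1) ✓  2256: Sun (+2)
  2257: Mon (+1)  2258: Tue (+1)  2259: Wed (+1)  2260: Fri (+2) ✓  2261: Sat (+1)
  2262: Sun (+1)  2263: Mon (+1)  2264: Wed (+2)  2265: Thu (+1)
Friday years: 2210, 2221, 2227, 2232, 2238, 2249, 2255, 2260 — 8 in total.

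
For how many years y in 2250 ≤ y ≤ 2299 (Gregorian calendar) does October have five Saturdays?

October has 31 days; it has five Saturdays when Saturday falls among the first (month-length − 28) days — i.e. when October 1 is one of Saturday/Friday/Thursday.
October 1 by year: 2250:Tue 2251:Wed 2252:Fri✓ 2253:Sat✓ 2254:Sun 2255:Mon 2256:Wed 2257:Thu✓ 2258:Fri✓ 2259:Sat✓ 2260:Mon 2261:Tue 2262:Wed 2263:Thu✓ 2264:Sat✓ …(20 more)… 2285:Thu✓ 2286:Fri✓ 2287:Sat✓ 2288:Mon 2289:Tue 2290:Wed 2291:Thu✓ 2292:Sat✓ 2293:Sun 2294:Mon 2295:Tue 2296:Thu✓ 2297:Fri✓ 2298:Sat✓ 2299:Sun
Years with five Saturdays: 2252, 2253, 2257, 2258, 2259, 2263, 2264, 2268, 2269, 2270, 2274, 2275, 2280, 2281, 2285, 2286, 2287, 2291, 2292, 2296, 2297, 2298 → 22.

22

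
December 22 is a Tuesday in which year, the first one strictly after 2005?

2009

From one year to the next, a fixed date's weekday advances by 1, or by 2 when a Feb 29 lies between the two dates.
2005: December 22 is Thursday.
2006: Friday (+1)
2007: Saturday (+1)
2008: Monday (+2)
2009: Tuesday (+1)
December 22 falls on a Tuesday in 2009.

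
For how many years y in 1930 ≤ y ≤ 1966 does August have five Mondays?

August has 31 days; it has five Mondays when Monday falls among the first (month-length − 28) days — i.e. when August 1 is one of Monday/Sunday/Saturday.
August 1 by year: 1930:Fri 1931:Sat✓ 1932:Mon✓ 1933:Tue 1934:Wed 1935:Thu 1936:Sat✓ 1937:Sun✓ 1938:Mon✓ 1939:Tue 1940:Thu 1941:Fri 1942:Sat✓ 1943:Sun✓ 1944:Tue …(7 more)… 1952:Fri 1953:Sat✓ 1954:Sun✓ 1955:Mon✓ 1956:Wed 1957:Thu 1958:Fri 1959:Sat✓ 1960:Mon✓ 1961:Tue 1962:Wed 1963:Thu 1964:Sat✓ 1965:Sun✓ 1966:Mon✓
Years with five Mondays: 1931, 1932, 1936, 1937, 1938, 1942, 1943, 1948, 1949, 1953, 1954, 1955, 1959, 1960, 1964, 1965, 1966 → 17.

17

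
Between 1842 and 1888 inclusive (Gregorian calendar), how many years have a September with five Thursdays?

14

September has 30 days; it has five Thursdays when Thursday falls among the first (month-length − 28) days — i.e. when September 1 is one of Thursday/Wednesday.
September 1 by year: 1842:Thu✓ 1843:Fri 1844:Sun 1845:Mon 1846:Tue 1847:Wed✓ 1848:Fri 1849:Sat 1850:Sun 1851:Mon 1852:Wed✓ 1853:Thu✓ 1854:Fri 1855:Sat 1856:Mon …(17 more)… 1874:Tue 1875:Wed✓ 1876:Fri 1877:Sat 1878:Sun 1879:Mon 1880:Wed✓ 1881:Thu✓ 1882:Fri 1883:Sat 1884:Mon 1885:Tue 1886:Wed✓ 1887:Thu✓ 1888:Sat
Years with five Thursdays: 1842, 1847, 1852, 1853, 1858, 1859, 1864, 1869, 1870, 1875, 1880, 1881, 1886, 1887 → 14.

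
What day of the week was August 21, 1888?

January 1, 1888 is a Sunday.
August 21 is day 234 of the year, i.e. 233 days after Jan 1.
233 mod 7 = 2, so advance 2 weekdays from Sunday: Tuesday.

Tuesday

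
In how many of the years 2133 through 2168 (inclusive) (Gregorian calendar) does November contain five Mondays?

November has 30 days; it has five Mondays when Monday falls among the first (month-length − 28) days — i.e. when November 1 is one of Monday/Sunday.
November 1 by year: 2133:Sun✓ 2134:Mon✓ 2135:Tue 2136:Thu 2137:Fri 2138:Sat 2139:Sun✓ 2140:Tue 2141:Wed 2142:Thu 2143:Fri 2144:Sun✓ 2145:Mon✓ 2146:Tue 2147:Wed …(6 more)… 2154:Fri 2155:Sat 2156:Mon✓ 2157:Tue 2158:Wed 2159:Thu 2160:Sat 2161:Sun✓ 2162:Mon✓ 2163:Tue 2164:Thu 2165:Fri 2166:Sat 2167:Sun✓ 2168:Tue
Years with five Mondays: 2133, 2134, 2139, 2144, 2145, 2150, 2151, 2156, 2161, 2162, 2167 → 11.

11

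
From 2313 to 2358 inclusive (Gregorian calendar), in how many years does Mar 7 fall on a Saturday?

Track Mar 7's weekday year by year (advancing +1, or +2 across a Feb 29):
  2313: Fri  2314: Sat (+1) ✓  2315: Sun (+1)  2316: Tue (+2)  2317: Wed (+1)
  2318: Thu (+1)  2319: Fri (+1)  2320: Sun (+2)  2321: Mon (+1)  2322: Tue (+1)
  2323: Wed (+1)  2324: Fri (+2)  2325: Sat (+1) ✓  2326: Sun (+1)  … (18 more years) …
  2345: Wed (+1)  2346: Thu (+1)  2347: Fri (+1)  2348: Sun (+2)  2349: Mon (+1)
  2350: Tue (+1)  2351: Wed (+1)  2352: Fri (+2)  2353: Sat (+1) ✓  2354: Sun (+1)
  2355: Mon (+1)  2356: Wed (+2)  2357: Thu (+1)  2358: Fri (+1)
Saturday years: 2314, 2325, 2331, 2336, 2342, 2353 — 6 in total.

6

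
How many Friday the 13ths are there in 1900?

2

Check the 13th of each month of 1900: Jan 13: Sat, Feb 13: Tue, Mar 13: Tue, Apr 13: Fri, May 13: Sun, Jun 13: Wed, Jul 13: Fri, Aug 13: Mon, Sep 13: Thu, Oct 13: Sat, Nov 13: Tue, Dec 13: Thu.
Friday occurs in April, July — 2 months.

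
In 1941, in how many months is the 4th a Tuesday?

3

Check the 4th of each month of 1941: Jan 4: Sat, Feb 4: Tue, Mar 4: Tue, Apr 4: Fri, May 4: Sun, Jun 4: Wed, Jul 4: Fri, Aug 4: Mon, Sep 4: Thu, Oct 4: Sat, Nov 4: Tue, Dec 4: Thu.
Tuesday occurs in February, March, November — 3 months.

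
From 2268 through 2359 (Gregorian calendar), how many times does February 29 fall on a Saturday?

Leap years in 2268–2359: 22 of them.
Feb 29 weekday advances by 5 (mod 7) from one leap year to the next four years later (or differs when a century non-leap intervenes).
Leap-day weekdays: 2268:Sat✓ 2272:Thu 2276:Tue 2280:Sun 2284:Fri 2288:Wed 2292:Mon 2296:Sat✓ 2304:Mon 2308:Sat✓ 2312:Thu 2316:Tue 2320:Sun 2324:Fri 2328:Wed 2332:Mon 2336:Sat✓ 2340:Thu 2344:Tue 2348:Sun 2352:Fri 2356:Wed
Saturday: 2268, 2296, 2308, 2336 → 4.

4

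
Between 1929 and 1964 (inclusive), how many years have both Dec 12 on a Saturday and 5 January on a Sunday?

Check each year's weekday for Dec 12 and 5 January:
  1929: Thu/Sat  1930: Fri/Sun  1931: Sat/Mon  1932: Mon/Tue  1933: Tue/Thu  1934: Wed/Fri  1935: Thu/Sat  1936: Sat/Sun ✓  1937: Sun/Tue  1938: Mon/Wed  1939: Tue/Thu  1940: Thu/Fri  1941: Fri/Sun  1942: Sat/Mon  …(8 more)…  1951: Wed/Fri  1952: Fri/Sat  1953: Sat/Mon  1954: Sun/Tue  1955: Mon/Wed  1956: Wed/Thu  1957: Thu/Sat  1958: Fri/Sun  1959: Sat/Mon  1960: Mon/Tue  1961: Tue/Thu  1962: Wed/Fri  1963: Thu/Sat  1964: Sat/Sun ✓
Both conditions hold in: 1936, 1964 — 2.

2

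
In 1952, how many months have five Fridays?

A month of length L has five Fridays iff its first Friday is on day ≤ L−28 (so day 1–3 in a 31-day month, 1–2 in a 30-day month, day 1 in a leap February).
Checking each month of 1952: Jan starts Tue (31d); Feb starts Fri (29d) ✓; Mar starts Sat (31d); Apr starts Tue (30d); May starts Thu (31d) ✓; Jun starts Sun (30d); Jul starts Tue (31d); Aug starts Fri (31d) ✓; Sep starts Mon (30d); Oct starts Wed (31d) ✓; Nov starts Sat (30d); Dec starts Mon (31d).
Five-Friday months: February, May, August, October → 4.

4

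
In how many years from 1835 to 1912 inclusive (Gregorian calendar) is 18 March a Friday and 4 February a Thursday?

4

Check each year's weekday for 18 March and 4 February:
  1835: Wed/Wed  1836: Fri/Thu ✓  1837: Sat/Sat  1838: Sun/Sun  1839: Mon/Mon  1840: Wed/Tue  1841: Thu/Thu  1842: Fri/Fri  1843: Sat/Sat  1844: Mon/Sun  1845: Tue/Tue  1846: Wed/Wed  1847: Thu/Thu  1848: Sat/Fri  …(50 more)…  1899: Sat/Sat  1900: Sun/Sun  1901: Mon/Mon  1902: Tue/Tue  1903: Wed/Wed  1904: Fri/Thu ✓  1905: Sat/Sat  1906: Sun/Sun  1907: Mon/Mon  1908: Wed/Tue  1909: Thu/Thu  1910: Fri/Fri  1911: Sat/Sat  1912: Mon/Sun
Both conditions hold in: 1836, 1864, 1892, 1904 — 4.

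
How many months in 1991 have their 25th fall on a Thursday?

2

Check the 25th of each month of 1991: Jan 25: Fri, Feb 25: Mon, Mar 25: Mon, Apr 25: Thu, May 25: Sat, Jun 25: Tue, Jul 25: Thu, Aug 25: Sun, Sep 25: Wed, Oct 25: Fri, Nov 25: Mon, Dec 25: Wed.
Thursday occurs in April, July — 2 months.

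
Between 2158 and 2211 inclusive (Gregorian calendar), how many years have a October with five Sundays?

October has 31 days; it has five Sundays when Sunday falls among the first (month-length − 28) days — i.e. when October 1 is one of Sunday/Saturday/Friday.
October 1 by year: 2158:Sun✓ 2159:Mon 2160:Wed 2161:Thu 2162:Fri✓ 2163:Sat✓ 2164:Mon 2165:Tue 2166:Wed 2167:Thu 2168:Sat✓ 2169:Sun✓ 2170:Mon 2171:Tue 2172:Thu …(24 more)… 2197:Sun✓ 2198:Mon 2199:Tue 2200:Wed 2201:Thu 2202:Fri✓ 2203:Sat✓ 2204:Mon 2205:Tue 2206:Wed 2207:Thu 2208:Sat✓ 2209:Sun✓ 2210:Mon 2211:Tue
Years with five Sundays: 2158, 2162, 2163, 2168, 2169, 2173, 2174, 2175, 2179, 2180, 2184, 2185, 2186, 2190, 2191, 2196, 2197, 2202, 2203, 2208, 2209 → 21.

21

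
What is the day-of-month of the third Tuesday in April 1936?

21

April 1, 1936 is a Wednesday, so the first Tuesday is the 7th.
The third Tuesday is 7 + 14 = 21.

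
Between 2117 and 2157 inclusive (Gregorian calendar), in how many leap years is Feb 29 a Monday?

1

Leap years in 2117–2157: 10 of them.
Feb 29 weekday advances by 5 (mod 7) from one leap year to the next four years later (or differs when a century non-leap intervenes).
Leap-day weekdays: 2120:Thu 2124:Tue 2128:Sun 2132:Fri 2136:Wed 2140:Mon✓ 2144:Sat 2148:Thu 2152:Tue 2156:Sun
Monday: 2140 → 1.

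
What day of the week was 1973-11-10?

Saturday

January 1, 1973 is a Monday.
November 10 is day 314 of the year, i.e. 313 days after Jan 1.
313 mod 7 = 5, so advance 5 weekdays from Monday: Saturday.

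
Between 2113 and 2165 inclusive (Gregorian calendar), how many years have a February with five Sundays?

February has 28 days (29 in leap years); it has five Sundays when Sunday falls among the first (month-length − 28) days — i.e. when February 1 is Sunday in a leap year (never in a common year).
February 1 by year: 2113:Wed 2114:Thu 2115:Fri 2116:Sat 2117:Mon 2118:Tue 2119:Wed 2120:Thu 2121:Sat 2122:Sun 2123:Mon 2124:Tue 2125:Thu 2126:Fri 2127:Sat …(23 more)… 2151:Mon 2152:Tue 2153:Thu 2154:Fri 2155:Sat 2156:Sun✓ 2157:Tue 2158:Wed 2159:Thu 2160:Fri 2161:Sun 2162:Mon 2163:Tue 2164:Wed 2165:Fri
Years with five Sundays: 2128, 2156 → 2.

2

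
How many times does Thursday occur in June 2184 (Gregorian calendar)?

June 2184 has 30 days and begins on Tuesday.
The first Thursday is June 3.
Thursdays fall on 3, 10, 17, 24 — that's 4.

4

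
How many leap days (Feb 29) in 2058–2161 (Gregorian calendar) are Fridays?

Leap years in 2058–2161: 25 of them.
Feb 29 weekday advances by 5 (mod 7) from one leap year to the next four years later (or differs when a century non-leap intervenes).
Leap-day weekdays: 2060:Sun 2064:Fri✓ 2068:Wed 2072:Mon 2076:Sat 2080:Thu 2084:Tue 2088:Sun 2092:Fri✓ 2096:Wed 2104:Fri✓ 2108:Wed 2112:Mon 2116:Sat 2120:Thu 2124:Tue 2128:Sun 2132:Fri✓ 2136:Wed 2140:Mon 2144:Sat 2148:Thu 2152:Tue 2156:Sun 2160:Fri✓
Friday: 2064, 2092, 2104, 2132, 2160 → 5.

5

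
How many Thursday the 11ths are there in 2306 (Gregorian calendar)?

2

Check the 11th of each month of 2306: Jan 11: Thu, Feb 11: Sun, Mar 11: Sun, Apr 11: Wed, May 11: Fri, Jun 11: Mon, Jul 11: Wed, Aug 11: Sat, Sep 11: Tue, Oct 11: Thu, Nov 11: Sun, Dec 11: Tue.
Thursday occurs in January, October — 2 months.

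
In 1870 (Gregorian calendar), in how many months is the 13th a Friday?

1

Check the 13th of each month of 1870: Jan 13: Thu, Feb 13: Sun, Mar 13: Sun, Apr 13: Wed, May 13: Fri, Jun 13: Mon, Jul 13: Wed, Aug 13: Sat, Sep 13: Tue, Oct 13: Thu, Nov 13: Sun, Dec 13: Tue.
Friday occurs in May — 1 month.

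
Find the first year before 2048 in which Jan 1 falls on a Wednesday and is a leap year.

Jan 1 advances by 2 weekdays after a leap year and by 1 after a common year.
2048: Jan 1 is Wednesday (leap).
2047: Tuesday
2046: Monday
2045: Sunday
2044: Friday (leap)
2043: Thursday
2042: Wednesday
2041: Tuesday
2040: Sunday (leap)
2039: Saturday
2038: Friday
2037: Thursday
2036: Tuesday (leap)
2035: Monday
2034: Sunday
2033: Saturday
2032: Thursday (leap)
2031: Wednesday
2030: Tuesday
2029: Monday
2028: Saturday (leap)
2027: Friday
2026: Thursday
2025: Wednesday
2024: Monday (leap)
2023: Sunday
2022: Saturday
2021: Friday
2020: Wednesday (leap)
2020 begins on a Wednesday and is a leap year.

2020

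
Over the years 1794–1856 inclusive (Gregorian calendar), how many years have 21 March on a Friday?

10

Track 21 March's weekday year by year (advancing +1, or +2 across a Feb 29):
  1794: Fri ✓  1795: Sat (+1)  1796: Mon (+2)  1797: Tue (+1)  1798: Wed (+1)
  1799: Thu (+1)  1800: Fri (+1) ✓  1801: Sat (+1)  1802: Sun (+1)  1803: Mon (+1)
  1804: Wed (+2)  1805: Thu (+1)  1806: Fri (+1) ✓  1807: Sat (+1)  … (35 more years) …
  1843: Tue (+1)  1844: Thu (+2)  1845: Fri (+1) ✓  1846: Sat (+1)  1847: Sun (+1)
  1848: Tue (+2)  1849: Wed (+1)  1850: Thu (+1)  1851: Fri (+1) ✓  1852: Sun (+2)
  1853: Mon (+1)  1854: Tue (+1)  1855: Wed (+1)  1856: Fri (+2) ✓
Friday years: 1794, 1800, 1806, 1817, 1823, 1828, 1834, 1845, 1851, 1856 — 10 in total.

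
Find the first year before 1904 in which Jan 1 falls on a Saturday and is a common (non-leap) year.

1898

Jan 1 advances by 2 weekdays after a leap year and by 1 after a common year.
1904: Jan 1 is Friday (leap).
1903: Thursday
1902: Wednesday
1901: Tuesday
1900: Monday
1899: Sunday
1898: Saturday
1898 begins on a Saturday and is a common year.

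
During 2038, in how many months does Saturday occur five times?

4

A month of length L has five Saturdays iff its first Saturday is on day ≤ L−28 (so day 1–3 in a 31-day month, 1–2 in a 30-day month, day 1 in a leap February).
Checking each month of 2038: Jan starts Fri (31d) ✓; Feb starts Mon (28d); Mar starts Mon (31d); Apr starts Thu (30d); May starts Sat (31d) ✓; Jun starts Tue (30d); Jul starts Thu (31d) ✓; Aug starts Sun (31d); Sep starts Wed (30d); Oct starts Fri (31d) ✓; Nov starts Mon (30d); Dec starts Wed (31d).
Five-Saturday months: January, May, July, October → 4.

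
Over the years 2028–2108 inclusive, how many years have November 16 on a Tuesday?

12

Track November 16's weekday year by year (advancing +1, or +2 across a Feb 29):
  2028: Thu  2029: Fri (+1)  2030: Sat (+1)  2031: Sun (+1)  2032: Tue (+2) ✓
  2033: Wed (+1)  2034: Thu (+1)  2035: Fri (+1)  2036: Sun (+2)  2037: Mon (+1)
  2038: Tue (+1) ✓  2039: Wed (+1)  2040: Fri (+2)  2041: Sat (+1)  … (53 more years) …
  2095: Wed (+1)  2096: Fri (+2)  2097: Sat (+1)  2098: Sun (+1)  2099: Mon (+1)
  2100: Tue (+1) ✓  2101: Wed (+1)  2102: Thu (+1)  2103: Fri (+1)  2104: Sun (+2)
  2105: Mon (+1)  2106: Tue (+1) ✓  2107: Wed (+1)  2108: Fri (+2)
Tuesday years: 2032, 2038, 2049, 2055, 2060, 2066, 2077, 2083, 2088, 2094, 2100, 2106 — 12 in total.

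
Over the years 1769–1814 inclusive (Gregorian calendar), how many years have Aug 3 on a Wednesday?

7

Track Aug 3's weekday year by year (advancing +1, or +2 across a Feb 29):
  1769: Thu  1770: Fri (+1)  1771: Sat (+1)  1772: Mon (+2)  1773: Tue (+1)
  1774: Wed (+1) ✓  1775: Thu (+1)  1776: Sat (+2)  1777: Sun (+1)  1778: Mon (+1)
  1779: Tue (+1)  1780: Thu (+2)  1781: Fri (+1)  1782: Sat (+1)  … (18 more years) …
  1801: Mon (+1)  1802: Tue (+1)  1803: Wed (+1) ✓  1804: Fri (+2)  1805: Sat (+1)
  1806: Sun (+1)  1807: Mon (+1)  1808: Wed (+2) ✓  1809: Thu (+1)  1810: Fri (+1)
  1811: Sat (+1)  1812: Mon (+2)  1813: Tue (+1)  1814: Wed (+1) ✓
Wednesday years: 1774, 1785, 1791, 1796, 1803, 1808, 1814 — 7 in total.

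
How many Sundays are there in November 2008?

November 2008 has 30 days and begins on Saturday.
The first Sunday is November 2.
Sundays fall on 2, 9, 16, 23, 30 — that's 5.

5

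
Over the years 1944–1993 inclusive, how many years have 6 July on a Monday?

Track 6 July's weekday year by year (advancing +1, or +2 across a Feb 29):
  1944: Thu  1945: Fri (+1)  1946: Sat (+1)  1947: Sun (+1)  1948: Tue (+2)
  1949: Wed (+1)  1950: Thu (+1)  1951: Fri (+1)  1952: Sun (+2)  1953: Mon (+1) ✓
  1954: Tue (+1)  1955: Wed (+1)  1956: Fri (+2)  1957: Sat (+1)  … (22 more years) …
  1980: Sun (+2)  1981: Mon (+1) ✓  1982: Tue (+1)  1983: Wed (+1)  1984: Fri (+2)
  1985: Sat (+1)  1986: Sun (+1)  1987: Mon (+1) ✓  1988: Wed (+2)  1989: Thu (+1)
  1990: Fri (+1)  1991: Sat (+1)  1992: Mon (+2) ✓  1993: Tue (+1)
Monday years: 1953, 1959, 1964, 1970, 1981, 1987, 1992 — 7 in total.

7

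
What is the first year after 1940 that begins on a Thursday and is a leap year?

Jan 1 advances by 2 weekdays after a leap year and by 1 after a common year.
1940: Jan 1 is Monday (leap).
1941: Wednesday
1942: Thursday
1943: Friday
1944: Saturday (leap)
1945: Monday
1946: Tuesday
1947: Wednesday
1948: Thursday (leap)
1948 begins on a Thursday and is a leap year.

1948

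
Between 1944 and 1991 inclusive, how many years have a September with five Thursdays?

13

September has 30 days; it has five Thursdays when Thursday falls among the first (month-length − 28) days — i.e. when September 1 is one of Thursday/Wednesday.
September 1 by year: 1944:Fri 1945:Sat 1946:Sun 1947:Mon 1948:Wed✓ 1949:Thu✓ 1950:Fri 1951:Sat 1952:Mon 1953:Tue 1954:Wed✓ 1955:Thu✓ 1956:Sat 1957:Sun 1958:Mon …(18 more)… 1977:Thu✓ 1978:Fri 1979:Sat 1980:Mon 1981:Tue 1982:Wed✓ 1983:Thu✓ 1984:Sat 1985:Sun 1986:Mon 1987:Tue 1988:Thu✓ 1989:Fri 1990:Sat 1991:Sun
Years with five Thursdays: 1948, 1949, 1954, 1955, 1960, 1965, 1966, 1971, 1976, 1977, 1982, 1983, 1988 → 13.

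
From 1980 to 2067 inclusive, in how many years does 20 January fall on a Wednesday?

Track 20 January's weekday year by year (advancing +1, or +2 across a Feb 29):
  1980: Sun  1981: Tue (+2)  1982: Wed (+1) ✓  1983: Thu (+1)  1984: Fri (+1)
  1985: Sun (+2)  1986: Mon (+1)  1987: Tue (+1)  1988: Wed (+1) ✓  1989: Fri (+2)
  1990: Sat (+1)  1991: Sun (+1)  1992: Mon (+1)  1993: Wed (+2) ✓  … (60 more years) …
  2054: Tue (+1)  2055: Wed (+1) ✓  2056: Thu (+1)  2057: Sat (+2)  2058: Sun (+1)
  2059: Mon (+1)  2060: Tue (+1)  2061: Thu (+2)  2062: Fri (+1)  2063: Sat (+1)
  2064: Sun (+1)  2065: Tue (+2)  2066: Wed (+1) ✓  2067: Thu (+1)
Wednesday years: 1982, 1988, 1993, 1999, 2010, 2016, 2021, 2027, 2038, 2044, 2049, 2055, 2066 — 13 in total.

13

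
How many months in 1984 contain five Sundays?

5

A month of length L has five Sundays iff its first Sunday is on day ≤ L−28 (so day 1–3 in a 31-day month, 1–2 in a 30-day month, day 1 in a leap February).
Checking each month of 1984: Jan starts Sun (31d) ✓; Feb starts Wed (29d); Mar starts Thu (31d); Apr starts Sun (30d) ✓; May starts Tue (31d); Jun starts Fri (30d); Jul starts Sun (31d) ✓; Aug starts Wed (31d); Sep starts Sat (30d) ✓; Oct starts Mon (31d); Nov starts Thu (30d); Dec starts Sat (31d) ✓.
Five-Sunday months: January, April, July, September, December → 5.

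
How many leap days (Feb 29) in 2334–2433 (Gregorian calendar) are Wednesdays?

Leap years in 2334–2433: 25 of them.
Feb 29 weekday advances by 5 (mod 7) from one leap year to the next four years later (or differs when a century non-leap intervenes).
Leap-day weekdays: 2336:Sat 2340:Thu 2344:Tue 2348:Sun 2352:Fri 2356:Wed✓ 2360:Mon 2364:Sat 2368:Thu 2372:Tue 2376:Sun 2380:Fri 2384:Wed✓ 2388:Mon 2392:Sat 2396:Thu 2400:Tue 2404:Sun 2408:Fri 2412:Wed✓ 2416:Mon 2420:Sat 2424:Thu 2428:Tue 2432:Sun
Wednesday: 2356, 2384, 2412 → 3.

3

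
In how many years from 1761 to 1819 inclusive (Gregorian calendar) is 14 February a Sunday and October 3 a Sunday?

Check each year's weekday for 14 February and October 3:
  1761: Sat/Sat  1762: Sun/Sun ✓  1763: Mon/Mon  1764: Tue/Wed  1765: Thu/Thu  1766: Fri/Fri  1767: Sat/Sat  1768: Sun/Mon  1769: Tue/Tue  1770: Wed/Wed  1771: Thu/Thu  1772: Fri/Sat  1773: Sun/Sun ✓  1774: Mon/Mon  …(31 more)…  1806: Fri/Fri  1807: Sat/Sat  1808: Sun/Mon  1809: Tue/Tue  1810: Wed/Wed  1811: Thu/Thu  1812: Fri/Sat  1813: Sun/Sun ✓  1814: Mon/Mon  1815: Tue/Tue  1816: Wed/Thu  1817: Fri/Fri  1818: Sat/Sat  1819: Sun/Sun ✓
Both conditions hold in: 1762, 1773, 1779, 1790, 1802, 1813, 1819 — 7.

7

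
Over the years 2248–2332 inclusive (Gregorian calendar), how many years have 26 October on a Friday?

Track 26 October's weekday year by year (advancing +1, or +2 across a Feb 29):
  2248: Thu  2249: Fri (+1) ✓  2250: Sat (+1)  2251: Sun (+1)  2252: Tue (+2)
  2253: Wed (+1)  2254: Thu (+1)  2255: Fri (+1) ✓  2256: Sun (+2)  2257: Mon (+1)
  2258: Tue (+1)  2259: Wed (+1)  2260: Fri (+2) ✓  2261: Sat (+1)  … (57 more years) …
  2319: Sun (+1)  2320: Tue (+2)  2321: Wed (+1)  2322: Thu (+1)  2323: Fri (+1) ✓
  2324: Sun (+2)  2325: Mon (+1)  2326: Tue (+1)  2327: Wed (+1)  2328: Fri (+2) ✓
  2329: Sat (+1)  2330: Sun (+1)  2331: Mon (+1)  2332: Wed (+2)
Friday years: 2249, 2255, 2260, 2266, 2277, 2283, 2288, 2294, 2300, 2306, 2317, 2323, 2328 — 13 in total.

13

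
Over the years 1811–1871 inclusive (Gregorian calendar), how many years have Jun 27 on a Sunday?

9

Track Jun 27's weekday year by year (advancing +1, or +2 across a Feb 29):
  1811: Thu  1812: Sat (+2)  1813: Sun (+1) ✓  1814: Mon (+1)  1815: Tue (+1)
  1816: Thu (+2)  1817: Fri (+1)  1818: Sat (+1)  1819: Sun (+1) ✓  1820: Tue (+2)
  1821: Wed (+1)  1822: Thu (+1)  1823: Fri (+1)  1824: Sun (+2) ✓  … (33 more years) …
  1858: Sun (+1) ✓  1859: Mon (+1)  1860: Wed (+2)  1861: Thu (+1)  1862: Fri (+1)
  1863: Sat (+1)  1864: Mon (+2)  1865: Tue (+1)  1866: Wed (+1)  1867: Thu (+1)
  1868: Sat (+2)  1869: Sun (+1) ✓  1870: Mon (+1)  1871: Tue (+1)
Sunday years: 1813, 1819, 1824, 1830, 1841, 1847, 1852, 1858, 1869 — 9 in total.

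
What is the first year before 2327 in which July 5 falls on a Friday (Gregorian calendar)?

From one year to the next, a fixed date's weekday advances by 1, or by 2 when a Feb 29 lies between the two dates.
2327: July 5 is Tuesday.
2326: Monday (−1)
2325: Sunday (−1)
2324: Saturday (−1)
2323: Thursday (−2)
2322: Wednesday (−1)
2321: Tuesday (−1)
2320: Monday (−1)
2319: Saturday (−2)
2318: Friday (−1)
July 5 falls on a Friday in 2318.

2318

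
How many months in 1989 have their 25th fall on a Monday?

2

Check the 25th of each month of 1989: Jan 25: Wed, Feb 25: Sat, Mar 25: Sat, Apr 25: Tue, May 25: Thu, Jun 25: Sun, Jul 25: Tue, Aug 25: Fri, Sep 25: Mon, Oct 25: Wed, Nov 25: Sat, Dec 25: Mon.
Monday occurs in September, December — 2 months.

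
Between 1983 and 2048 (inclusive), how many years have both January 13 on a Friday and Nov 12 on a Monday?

Check each year's weekday for January 13 and Nov 12:
  1983: Thu/Sat  1984: Fri/Mon ✓  1985: Sun/Tue  1986: Mon/Wed  1987: Tue/Thu  1988: Wed/Sat  1989: Fri/Sun  1990: Sat/Mon  1991: Sun/Tue  1992: Mon/Thu  1993: Wed/Fri  1994: Thu/Sat  1995: Fri/Sun  1996: Sat/Tue  …(38 more)…  2035: Sat/Mon  2036: Sun/Wed  2037: Tue/Thu  2038: Wed/Fri  2039: Thu/Sat  2040: Fri/Mon ✓  2041: Sun/Tue  2042: Mon/Wed  2043: Tue/Thu  2044: Wed/Sat  2045: Fri/Sun  2046: Sat/Mon  2047: Sun/Tue  2048: Mon/Thu
Both conditions hold in: 1984, 2012, 2040 — 3.

3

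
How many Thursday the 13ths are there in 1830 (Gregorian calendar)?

1

Check the 13th of each month of 1830: Jan 13: Wed, Feb 13: Sat, Mar 13: Sat, Apr 13: Tue, May 13: Thu, Jun 13: Sun, Jul 13: Tue, Aug 13: Fri, Sep 13: Mon, Oct 13: Wed, Nov 13: Sat, Dec 13: Mon.
Thursday occurs in May — 1 month.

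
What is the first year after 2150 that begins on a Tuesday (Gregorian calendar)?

2154

Jan 1 advances by 2 weekdays after a leap year and by 1 after a common year.
2150: Jan 1 is Thursday.
2151: Friday
2152: Saturday (leap)
2153: Monday
2154: Tuesday
2154 begins on a Tuesday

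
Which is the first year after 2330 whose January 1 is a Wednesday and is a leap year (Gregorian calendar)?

2336

Jan 1 advances by 2 weekdays after a leap year and by 1 after a common year.
2330: Jan 1 is Wednesday.
2331: Thursday
2332: Friday (leap)
2333: Sunday
2334: Monday
2335: Tuesday
2336: Wednesday (leap)
2336 begins on a Wednesday and is a leap year.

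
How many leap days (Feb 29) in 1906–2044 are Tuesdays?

5

Leap years in 1906–2044: 35 of them.
Feb 29 weekday advances by 5 (mod 7) from one leap year to the next four years later (or differs when a century non-leap intervenes).
Leap-day weekdays: 1908:Sat 1912:Thu 1916:Tue✓ 1920:Sun 1924:Fri 1928:Wed 1932:Mon 1936:Sat 1940:Thu 1944:Tue✓ 1948:Sun 1952:Fri 1956:Wed …(9 more)… 1996:Thu 2000:Tue✓ 2004:Sun 2008:Fri 2012:Wed 2016:Mon 2020:Sat 2024:Thu 2028:Tue✓ 2032:Sun 2036:Fri 2040:Wed 2044:Mon
Tuesday: 1916, 1944, 1972, 2000, 2028 → 5.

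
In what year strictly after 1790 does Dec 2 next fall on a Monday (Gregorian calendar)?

1793

From one year to the next, a fixed date's weekday advances by 1, or by 2 when a Feb 29 lies between the two dates.
1790: December 2 is Thursday.
1791: Friday (+1)
1792: Sunday (+2)
1793: Monday (+1)
Dec 2 falls on a Monday in 1793.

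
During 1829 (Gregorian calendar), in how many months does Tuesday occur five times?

A month of length L has five Tuesdays iff its first Tuesday is on day ≤ L−28 (so day 1–3 in a 31-day month, 1–2 in a 30-day month, day 1 in a leap February).
Checking each month of 1829: Jan starts Thu (31d); Feb starts Sun (28d); Mar starts Sun (31d) ✓; Apr starts Wed (30d); May starts Fri (31d); Jun starts Mon (30d) ✓; Jul starts Wed (31d); Aug starts Sat (31d); Sep starts Tue (30d) ✓; Oct starts Thu (31d); Nov starts Sun (30d); Dec starts Tue (31d) ✓.
Five-Tuesday months: March, June, September, December → 4.

4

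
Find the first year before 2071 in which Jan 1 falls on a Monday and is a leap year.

2052

Jan 1 advances by 2 weekdays after a leap year and by 1 after a common year.
2071: Jan 1 is Thursday.
2070: Wednesday
2069: Tuesday
2068: Sunday (leap)
2067: Saturday
2066: Friday
2065: Thursday
2064: Tuesday (leap)
2063: Monday
2062: Sunday
2061: Saturday
2060: Thursday (leap)
2059: Wednesday
2058: Tuesday
2057: Monday
2056: Saturday (leap)
2055: Friday
2054: Thursday
2053: Wednesday
2052: Monday (leap)
2052 begins on a Monday and is a leap year.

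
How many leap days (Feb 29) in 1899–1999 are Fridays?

3

Leap years in 1899–1999: 24 of them.
Feb 29 weekday advances by 5 (mod 7) from one leap year to the next four years later (or differs when a century non-leap intervenes).
Leap-day weekdays: 1904:Mon 1908:Sat 1912:Thu 1916:Tue 1920:Sun 1924:Fri✓ 1928:Wed 1932:Mon 1936:Sat 1940:Thu 1944:Tue 1948:Sun 1952:Fri✓ 1956:Wed 1960:Mon 1964:Sat 1968:Thu 1972:Tue 1976:Sun 1980:Fri✓ 1984:Wed 1988:Mon 1992:Sat 1996:Thu
Friday: 1924, 1952, 1980 → 3.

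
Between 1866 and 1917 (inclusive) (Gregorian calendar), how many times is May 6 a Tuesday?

6

Track May 6's weekday year by year (advancing +1, or +2 across a Feb 29):
  1866: Sun  1867: Mon (+1)  1868: Wed (+2)  1869: Thu (+1)  1870: Fri (+1)
  1871: Sat (+1)  1872: Mon (+2)  1873: Tue (+1) ✓  1874: Wed (+1)  1875: Thu (+1)
  1876: Sat (+2)  1877: Sun (+1)  1878: Mon (+1)  1879: Tue (+1) ✓  … (24 more years) …
  1904: Fri (+2)  1905: Sat (+1)  1906: Sun (+1)  1907: Mon (+1)  1908: Wed (+2)
  1909: Thu (+1)  1910: Fri (+1)  1911: Sat (+1)  1912: Mon (+2)  1913: Tue (+1) ✓
  1914: Wed (+1)  1915: Thu (+1)  1916: Sat (+2)  1917: Sun (+1)
Tuesday years: 1873, 1879, 1884, 1890, 1902, 1913 — 6 in total.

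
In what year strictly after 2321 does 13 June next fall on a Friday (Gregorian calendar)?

2324

From one year to the next, a fixed date's weekday advances by 1, or by 2 when a Feb 29 lies between the two dates.
2321: June 13 is Monday.
2322: Tuesday (+1)
2323: Wednesday (+1)
2324: Friday (+2)
13 June falls on a Friday in 2324.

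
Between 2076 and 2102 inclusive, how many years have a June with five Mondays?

8

June has 30 days; it has five Mondays when Monday falls among the first (month-length − 28) days — i.e. when June 1 is one of Monday/Sunday.
June 1 by year: 2076:Mon✓ 2077:Tue 2078:Wed 2079:Thu 2080:Sat 2081:Sun✓ 2082:Mon✓ 2083:Tue 2084:Thu 2085:Fri 2086:Sat 2087:Sun✓ 2088:Tue 2089:Wed 2090:Thu 2091:Fri 2092:Sun✓ 2093:Mon✓ 2094:Tue 2095:Wed 2096:Fri 2097:Sat 2098:Sun✓ 2099:Mon✓ 2100:Tue 2101:Wed 2102:Thu
Years with five Mondays: 2076, 2081, 2082, 2087, 2092, 2093, 2098, 2099 → 8.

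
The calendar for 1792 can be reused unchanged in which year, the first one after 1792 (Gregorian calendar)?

Two years share a calendar iff Jan 1 falls on the same weekday and both are leap or both are common. 1792: Jan 1 is Sunday, leap year.
1793: Jan 1 Tuesday, common
1794: Jan 1 Wednesday, common
1795: Jan 1 Thursday, common
1796: Jan 1 Friday, leap
1797: Jan 1 Sunday, common
1798: Jan 1 Monday, common
1799: Jan 1 Tuesday, common
1800: Jan 1 Wednesday, common
1801: Jan 1 Thursday, common
1802: Jan 1 Friday, common
1803: Jan 1 Saturday, common
1804: Jan 1 Sunday, leap
1804 matches on both conditions.

1804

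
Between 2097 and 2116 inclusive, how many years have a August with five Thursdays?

August has 31 days; it has five Thursdays when Thursday falls among the first (month-length − 28) days — i.e. when August 1 is one of Thursday/Wednesday/Tuesday.
August 1 by year: 2097:Thu✓ 2098:Fri 2099:Sat 2100:Sun 2101:Mon 2102:Tue✓ 2103:Wed✓ 2104:Fri 2105:Sat 2106:Sun 2107:Mon 2108:Wed✓ 2109:Thu✓ 2110:Fri 2111:Sat 2112:Mon 2113:Tue✓ 2114:Wed✓ 2115:Thu✓ 2116:Sat
Years with five Thursdays: 2097, 2102, 2103, 2108, 2109, 2113, 2114, 2115 → 8.

8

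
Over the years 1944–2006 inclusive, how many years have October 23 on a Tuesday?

Track October 23's weekday year by year (advancing +1, or +2 across a Feb 29):
  1944: Mon  1945: Tue (+1) ✓  1946: Wed (+1)  1947: Thu (+1)  1948: Sat (+2)
  1949: Sun (+1)  1950: Mon (+1)  1951: Tue (+1) ✓  1952: Thu (+2)  1953: Fri (+1)
  1954: Sat (+1)  1955: Sun (+1)  1956: Tue (+2) ✓  1957: Wed (+1)  … (35 more years) …
  1993: Sat (+1)  1994: Sun (+1)  1995: Mon (+1)  1996: Wed (+2)  1997: Thu (+1)
  1998: Fri (+1)  1999: Sat (+1)  2000: Mon (+2)  2001: Tue (+1) ✓  2002: Wed (+1)
  2003: Thu (+1)  2004: Sat (+2)  2005: Sun (+1)  2006: Mon (+1)
Tuesday years: 1945, 1951, 1956, 1962, 1973, 1979, 1984, 1990, 2001 — 9 in total.

9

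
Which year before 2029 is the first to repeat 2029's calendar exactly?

2018

Two years share a calendar iff Jan 1 falls on the same weekday and both are leap or both are common. 2029: Jan 1 is Monday, common year.
2028: Jan 1 Saturday, leap
2027: Jan 1 Friday, common
2026: Jan 1 Thursday, common
2025: Jan 1 Wednesday, common
2024: Jan 1 Monday, leap
2023: Jan 1 Sunday, common
2022: Jan 1 Saturday, common
2021: Jan 1 Friday, common
2020: Jan 1 Wednesday, leap
2019: Jan 1 Tuesday, common
2018: Jan 1 Monday, common
2018 matches on both conditions.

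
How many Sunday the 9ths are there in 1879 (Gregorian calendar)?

Check the 9th of each month of 1879: Jan 9: Thu, Feb 9: Sun, Mar 9: Sun, Apr 9: Wed, May 9: Fri, Jun 9: Mon, Jul 9: Wed, Aug 9: Sat, Sep 9: Tue, Oct 9: Thu, Nov 9: Sun, Dec 9: Tue.
Sunday occurs in February, March, November — 3 months.

3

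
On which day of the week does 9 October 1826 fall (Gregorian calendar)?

January 1, 1826 is a Sunday.
October 9 is day 282 of the year, i.e. 281 days after Jan 1.
281 mod 7 = 1, so advance 1 weekday from Sunday: Monday.

Monday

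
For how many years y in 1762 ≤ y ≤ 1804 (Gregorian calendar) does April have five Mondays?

13

April has 30 days; it has five Mondays when Monday falls among the first (month-length − 28) days — i.e. when April 1 is one of Monday/Sunday.
April 1 by year: 1762:Thu 1763:Fri 1764:Sun✓ 1765:Mon✓ 1766:Tue 1767:Wed 1768:Fri 1769:Sat 1770:Sun✓ 1771:Mon✓ 1772:Wed 1773:Thu 1774:Fri 1775:Sat 1776:Mon✓ …(13 more)… 1790:Thu 1791:Fri 1792:Sun✓ 1793:Mon✓ 1794:Tue 1795:Wed 1796:Fri 1797:Sat 1798:Sun✓ 1799:Mon✓ 1800:Tue 1801:Wed 1802:Thu 1803:Fri 1804:Sun✓
Years with five Mondays: 1764, 1765, 1770, 1771, 1776, 1781, 1782, 1787, 1792, 1793, 1798, 1799, 1804 → 13.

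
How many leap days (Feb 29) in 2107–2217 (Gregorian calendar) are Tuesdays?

Leap years in 2107–2217: 27 of them.
Feb 29 weekday advances by 5 (mod 7) from one leap year to the next four years later (or differs when a century non-leap intervenes).
Leap-day weekdays: 2108:Wed 2112:Mon 2116:Sat 2120:Thu 2124:Tue✓ 2128:Sun 2132:Fri 2136:Wed 2140:Mon 2144:Sat 2148:Thu 2152:Tue✓ 2156:Sun 2160:Fri 2164:Wed 2168:Mon 2172:Sat 2176:Thu 2180:Tue✓ 2184:Sun 2188:Fri 2192:Wed 2196:Mon 2204:Wed 2208:Mon 2212:Sat 2216:Thu
Tuesday: 2124, 2152, 2180 → 3.

3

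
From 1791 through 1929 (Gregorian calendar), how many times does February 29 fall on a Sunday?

4

Leap years in 1791–1929: 33 of them.
Feb 29 weekday advances by 5 (mod 7) from one leap year to the next four years later (or differs when a century non-leap intervenes).
Leap-day weekdays: 1792:Wed 1796:Mon 1804:Wed 1808:Mon 1812:Sat 1816:Thu 1820:Tue 1824:Sun✓ 1828:Fri 1832:Wed 1836:Mon 1840:Sat 1844:Thu …(7 more)… 1876:Tue 1880:Sun✓ 1884:Fri 1888:Wed 1892:Mon 1896:Sat 1904:Mon 1908:Sat 1912:Thu 1916:Tue 1920:Sun✓ 1924:Fri 1928:Wed
Sunday: 1824, 1852, 1880, 1920 → 4.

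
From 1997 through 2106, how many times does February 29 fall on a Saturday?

3

Leap years in 1997–2106: 26 of them.
Feb 29 weekday advances by 5 (mod 7) from one leap year to the next four years later (or differs when a century non-leap intervenes).
Leap-day weekdays: 2000:Tue 2004:Sun 2008:Fri 2012:Wed 2016:Mon 2020:Sat✓ 2024:Thu 2028:Tue 2032:Sun 2036:Fri 2040:Wed 2044:Mon 2048:Sat✓ 2052:Thu 2056:Tue 2060:Sun 2064:Fri 2068:Wed 2072:Mon 2076:Sat✓ 2080:Thu 2084:Tue 2088:Sun 2092:Fri 2096:Wed 2104:Fri
Saturday: 2020, 2048, 2076 → 3.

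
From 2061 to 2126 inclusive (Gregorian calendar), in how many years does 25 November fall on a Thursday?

9

Track 25 November's weekday year by year (advancing +1, or +2 across a Feb 29):
  2061: Fri  2062: Sat (+1)  2063: Sun (+1)  2064: Tue (+2)  2065: Wed (+1)
  2066: Thu (+1) ✓  2067: Fri (+1)  2068: Sun (+2)  2069: Mon (+1)  2070: Tue (+1)
  2071: Wed (+1)  2072: Fri (+2)  2073: Sat (+1)  2074: Sun (+1)  … (38 more years) …
  2113: Sat (+1)  2114: Sun (+1)  2115: Mon (+1)  2116: Wed (+2)  2117: Thu (+1) ✓
  2118: Fri (+1)  2119: Sat (+1)  2120: Mon (+2)  2121: Tue (+1)  2122: Wed (+1)
  2123: Thu (+1) ✓  2124: Sat (+2)  2125: Sun (+1)  2126: Mon (+1)
Thursday years: 2066, 2077, 2083, 2088, 2094, 2100, 2106, 2117, 2123 — 9 in total.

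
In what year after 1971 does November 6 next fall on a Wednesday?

1974

From one year to the next, a fixed date's weekday advances by 1, or by 2 when a Feb 29 lies between the two dates.
1971: November 6 is Saturday.
1972: Monday (+2)
1973: Tuesday (+1)
1974: Wednesday (+1)
November 6 falls on a Wednesday in 1974.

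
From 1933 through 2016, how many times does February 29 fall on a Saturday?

Leap years in 1933–2016: 21 of them.
Feb 29 weekday advances by 5 (mod 7) from one leap year to the next four years later (or differs when a century non-leap intervenes).
Leap-day weekdays: 1936:Sat✓ 1940:Thu 1944:Tue 1948:Sun 1952:Fri 1956:Wed 1960:Mon 1964:Sat✓ 1968:Thu 1972:Tue 1976:Sun 1980:Fri 1984:Wed 1988:Mon 1992:Sat✓ 1996:Thu 2000:Tue 2004:Sun 2008:Fri 2012:Wed 2016:Mon
Saturday: 1936, 1964, 1992 → 3.

3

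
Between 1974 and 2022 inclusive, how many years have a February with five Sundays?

2

February has 28 days (29 in leap years); it has five Sundays when Sunday falls among the first (month-length − 28) days — i.e. when February 1 is Sunday in a leap year (never in a common year).
February 1 by year: 1974:Fri 1975:Sat 1976:Sun✓ 1977:Tue 1978:Wed 1979:Thu 1980:Fri 1981:Sun 1982:Mon 1983:Tue 1984:Wed 1985:Fri 1986:Sat 1987:Sun 1988:Mon …(19 more)… 2008:Fri 2009:Sun 2010:Mon 2011:Tue 2012:Wed 2013:Fri 2014:Sat 2015:Sun 2016:Mon 2017:Wed 2018:Thu 2019:Fri 2020:Sat 2021:Mon 2022:Tue
Years with five Sundays: 1976, 2004 → 2.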